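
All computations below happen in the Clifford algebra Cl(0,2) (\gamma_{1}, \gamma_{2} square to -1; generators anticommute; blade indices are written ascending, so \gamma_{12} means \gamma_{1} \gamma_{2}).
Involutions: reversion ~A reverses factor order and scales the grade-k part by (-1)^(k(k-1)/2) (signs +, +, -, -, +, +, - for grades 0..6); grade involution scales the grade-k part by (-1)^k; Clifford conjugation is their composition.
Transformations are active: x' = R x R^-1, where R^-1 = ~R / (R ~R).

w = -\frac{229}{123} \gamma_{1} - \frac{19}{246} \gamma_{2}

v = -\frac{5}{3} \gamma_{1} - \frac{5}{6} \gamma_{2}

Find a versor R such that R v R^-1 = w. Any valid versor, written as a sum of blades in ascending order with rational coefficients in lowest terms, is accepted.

R = v + w = -\frac{434}{123} \gamma_{1} - \frac{112}{123} \gamma_{2} works: the equal norms (-\frac{125}{36}) guarantee its sandwich swaps v into w.
Answer: -\frac{434}{123} \gamma_{1} - \frac{112}{123} \gamma_{2}


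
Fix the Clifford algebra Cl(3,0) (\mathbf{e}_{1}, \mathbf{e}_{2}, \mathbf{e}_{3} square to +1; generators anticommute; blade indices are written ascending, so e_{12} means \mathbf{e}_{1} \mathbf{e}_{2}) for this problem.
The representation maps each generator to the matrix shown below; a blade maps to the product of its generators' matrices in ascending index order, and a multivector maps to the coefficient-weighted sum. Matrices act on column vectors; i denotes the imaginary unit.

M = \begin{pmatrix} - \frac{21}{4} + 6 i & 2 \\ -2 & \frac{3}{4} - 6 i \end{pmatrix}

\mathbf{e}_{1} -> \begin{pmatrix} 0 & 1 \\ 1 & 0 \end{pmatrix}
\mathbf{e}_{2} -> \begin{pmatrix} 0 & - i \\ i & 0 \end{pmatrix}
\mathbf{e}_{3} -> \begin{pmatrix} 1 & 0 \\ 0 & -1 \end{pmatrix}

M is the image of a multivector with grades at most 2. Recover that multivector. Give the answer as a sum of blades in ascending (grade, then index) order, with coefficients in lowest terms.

Method: 1, rho(e_{1}), rho(e_{2}), rho(e_{3}) form a trace-orthogonal basis of the 2x2 complex matrices (tr(X Y) = 2 if X = Y, else 0), so M = m0*1 + m1*rho(e_{1}) + m2*rho(e_{2}) + m3*rho(e_{3}) with m0 = tr(M)/2 = - \frac{9}{4}, m1 = tr(M rho(e_{1}))/2 = 0, m2 = tr(M rho(e_{2}))/2 = 2 i, m3 = tr(M rho(e_{3}))/2 = -3 + 6 i.
Multiplying table entries, the bivector images are rho(e_{12}) = i*rho(e_{3}), rho(e_{13}) = -i*rho(e_{2}), rho(e_{23}) = i*rho(e_{1}); with real blade coefficients the real parts of m0..m3 are the coefficients of 1, e_{1}, e_{2}, e_{3} and the imaginary parts give the bivectors (e_{23}: Im m1, e_{13}: -Im m2, e_{12}: Im m3).
Answer: -\frac{9}{4} - 3 e_{3} + 6 e_{12} - 2 e_{13}


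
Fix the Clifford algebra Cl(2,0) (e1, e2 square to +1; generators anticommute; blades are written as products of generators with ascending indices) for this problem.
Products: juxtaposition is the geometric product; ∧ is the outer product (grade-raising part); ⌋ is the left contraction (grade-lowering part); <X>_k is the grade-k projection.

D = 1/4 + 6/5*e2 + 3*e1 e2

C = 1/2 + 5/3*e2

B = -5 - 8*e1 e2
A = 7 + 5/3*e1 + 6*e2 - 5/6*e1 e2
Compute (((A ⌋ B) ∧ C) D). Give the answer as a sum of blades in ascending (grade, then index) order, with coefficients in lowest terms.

step 1: -125/3 + 48*e1 - 40/3*e2 - 56*e1 e2
step 2: -125/6 + 24*e1 - 685/9*e2 + 52*e1 e2
step 3: -6061/24 + 4451/15*e1 + 1007/36*e2 - 207/10*e1 e2
Answer: -6061/24 + 4451/15*e1 + 1007/36*e2 - 207/10*e1 e2


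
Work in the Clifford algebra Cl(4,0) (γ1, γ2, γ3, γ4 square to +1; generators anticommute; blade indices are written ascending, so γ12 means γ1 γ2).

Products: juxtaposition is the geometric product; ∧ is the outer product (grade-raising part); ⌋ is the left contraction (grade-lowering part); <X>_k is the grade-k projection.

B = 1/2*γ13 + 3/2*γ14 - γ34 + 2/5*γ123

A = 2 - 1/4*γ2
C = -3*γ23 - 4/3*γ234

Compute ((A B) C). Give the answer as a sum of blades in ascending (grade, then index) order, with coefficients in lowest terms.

step 1: 11/10*γ13 + 3*γ14 - 2*γ34 + 37/40*γ123 + 3/8*γ124 + 1/4*γ234
step 2: 1/3 + 111/40*γ1 - 8/3*γ2 + 3/4*γ4 + 33/10*γ12 - 1/2*γ13 + 37/30*γ14 - 6*γ24 - 4*γ123 + 22/15*γ124 - 9/8*γ134 - 9*γ1234
Answer: 1/3 + 111/40*γ1 - 8/3*γ2 + 3/4*γ4 + 33/10*γ12 - 1/2*γ13 + 37/30*γ14 - 6*γ24 - 4*γ123 + 22/15*γ124 - 9/8*γ134 - 9*γ1234


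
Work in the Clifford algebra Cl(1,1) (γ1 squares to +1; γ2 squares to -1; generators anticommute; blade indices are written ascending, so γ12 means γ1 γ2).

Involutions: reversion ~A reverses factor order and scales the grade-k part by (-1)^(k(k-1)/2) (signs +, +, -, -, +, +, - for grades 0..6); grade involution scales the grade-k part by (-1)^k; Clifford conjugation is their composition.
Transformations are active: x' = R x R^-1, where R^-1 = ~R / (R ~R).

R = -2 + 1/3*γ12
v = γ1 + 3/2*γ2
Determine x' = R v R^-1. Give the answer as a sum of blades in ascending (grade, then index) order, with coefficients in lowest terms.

~R = -2 - 1/3*γ12, and R ~R = 35/9, so R^-1 = ~R / (35/9).
R v = -5/2*γ1 - 10/3*γ2
Answer: 11/7*γ1 + 27/14*γ2


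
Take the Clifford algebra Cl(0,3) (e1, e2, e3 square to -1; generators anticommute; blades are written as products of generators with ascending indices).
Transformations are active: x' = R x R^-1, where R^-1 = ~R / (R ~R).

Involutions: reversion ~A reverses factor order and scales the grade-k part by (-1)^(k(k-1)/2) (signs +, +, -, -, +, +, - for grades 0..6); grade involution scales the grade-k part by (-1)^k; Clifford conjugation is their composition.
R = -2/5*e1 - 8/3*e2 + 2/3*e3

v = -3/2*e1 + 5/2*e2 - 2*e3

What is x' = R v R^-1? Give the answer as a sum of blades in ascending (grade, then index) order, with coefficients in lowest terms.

~R = -2/5*e1 - 8/3*e2 + 2/3*e3, and R ~R = -1736/225, so R^-1 = ~R / (-1736/225).
R v = 37/5 - 5*e1 e2 + 9/5*e1 e3 + 11/3*e2 e3
Answer: 492/217*e1 + 1135/434*e2 + 313/434*e3


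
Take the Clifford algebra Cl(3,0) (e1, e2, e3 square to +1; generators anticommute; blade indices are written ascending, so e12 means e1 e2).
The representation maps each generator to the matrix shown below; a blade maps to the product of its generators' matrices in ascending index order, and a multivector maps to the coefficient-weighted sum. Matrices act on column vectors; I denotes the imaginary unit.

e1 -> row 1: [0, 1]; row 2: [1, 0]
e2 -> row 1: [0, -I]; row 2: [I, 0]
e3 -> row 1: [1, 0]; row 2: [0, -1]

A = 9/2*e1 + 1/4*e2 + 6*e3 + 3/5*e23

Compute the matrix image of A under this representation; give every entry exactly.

Bivector images (products of the table entries): rho(e23) = rho(e2)rho(e3) = row 1: [0, I]; row 2: [I, 0].
M = (9/2)*rho(e1) + (1/4)*rho(e2) + (6)*rho(e3) + (3/5)*rho(e23), summed entrywise:
Answer: row 1: [6, 9/2 + 7*I/20]; row 2: [9/2 + 17*I/20, -6]


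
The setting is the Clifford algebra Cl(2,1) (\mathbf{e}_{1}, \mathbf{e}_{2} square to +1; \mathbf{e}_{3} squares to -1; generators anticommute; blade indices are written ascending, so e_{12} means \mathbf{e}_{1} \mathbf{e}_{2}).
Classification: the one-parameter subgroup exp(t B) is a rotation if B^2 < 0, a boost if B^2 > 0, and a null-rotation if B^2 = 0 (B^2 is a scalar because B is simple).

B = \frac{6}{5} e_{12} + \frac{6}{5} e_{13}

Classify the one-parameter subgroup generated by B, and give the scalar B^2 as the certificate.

B^2 term by term: the squares give (\frac{6}{5})^2*(e_{12})^2 + (\frac{6}{5})^2*(e_{13})^2 = \frac{36}{25}*(-1) + \frac{36}{25}*(+1) = 0 (each basis 2-blade squares to minus the product of its generators' squares); cross terms between blades sharing an index anticommute and cancel. So B^2 = 0.
Answer: null-rotation, certificate B^2 = 0. No conjugation can change B^2 = 0; the sign gives the class.


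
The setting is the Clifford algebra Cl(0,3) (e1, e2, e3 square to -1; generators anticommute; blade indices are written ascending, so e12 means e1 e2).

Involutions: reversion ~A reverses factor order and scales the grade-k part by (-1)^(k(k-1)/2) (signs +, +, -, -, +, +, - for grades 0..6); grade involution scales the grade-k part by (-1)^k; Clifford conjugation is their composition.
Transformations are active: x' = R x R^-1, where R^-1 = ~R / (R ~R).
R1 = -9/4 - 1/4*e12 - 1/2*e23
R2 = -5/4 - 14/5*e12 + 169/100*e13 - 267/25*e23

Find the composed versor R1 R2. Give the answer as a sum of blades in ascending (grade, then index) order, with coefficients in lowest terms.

Distribute over the terms of R1 (each basis-blade product reordered to ascending indices, repeated generators contracted through their squares):
(-9/4) R2 = 45/16 + 63/10*e12 - 1521/400*e13 + 2403/100*e23
(-1/4*e12) R2 = -7/10 + 5/16*e12 - 267/100*e13 - 169/400*e23
(-1/2*e23) R2 = -267/50 + 169/200*e12 + 7/5*e13 + 5/8*e23
Summing the partial products and collecting blades:
Answer: -1291/400 + 2983/400*e12 - 2029/400*e13 + 9693/400*e23


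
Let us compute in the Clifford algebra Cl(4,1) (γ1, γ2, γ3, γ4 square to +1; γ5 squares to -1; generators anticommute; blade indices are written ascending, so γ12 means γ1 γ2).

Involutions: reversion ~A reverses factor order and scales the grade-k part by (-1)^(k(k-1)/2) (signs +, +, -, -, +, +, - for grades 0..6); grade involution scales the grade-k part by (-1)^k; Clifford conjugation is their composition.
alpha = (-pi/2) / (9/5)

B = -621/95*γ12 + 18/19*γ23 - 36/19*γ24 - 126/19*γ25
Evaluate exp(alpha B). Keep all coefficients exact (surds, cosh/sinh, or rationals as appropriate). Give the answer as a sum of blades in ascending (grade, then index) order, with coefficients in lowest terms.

B^2 term by term: the squares give (-621/95)^2*(γ12)^2 + (18/19)^2*(γ23)^2 + (-36/19)^2*(γ24)^2 + (-126/19)^2*(γ25)^2 = 385641/9025*(-1) + 324/361*(-1) + 1296/361*(-1) + 15876/361*(+1) = -81/25 (each basis 2-blade squares to minus the product of its generators' squares); cross terms between blades sharing an index anticommute and cancel. So B^2 = -81/25.
B^2 = -81/25 — circular case — the even/odd split gives cos and sin: l = 9/5, alpha*l = -pi/2, so exp(alpha B) = cos(-pi/2) + (sin(-pi/2)/(9/5))*B = 0 + (-5/9)*B.
Answer: 69/19*γ12 - 10/19*γ23 + 20/19*γ24 + 70/19*γ25


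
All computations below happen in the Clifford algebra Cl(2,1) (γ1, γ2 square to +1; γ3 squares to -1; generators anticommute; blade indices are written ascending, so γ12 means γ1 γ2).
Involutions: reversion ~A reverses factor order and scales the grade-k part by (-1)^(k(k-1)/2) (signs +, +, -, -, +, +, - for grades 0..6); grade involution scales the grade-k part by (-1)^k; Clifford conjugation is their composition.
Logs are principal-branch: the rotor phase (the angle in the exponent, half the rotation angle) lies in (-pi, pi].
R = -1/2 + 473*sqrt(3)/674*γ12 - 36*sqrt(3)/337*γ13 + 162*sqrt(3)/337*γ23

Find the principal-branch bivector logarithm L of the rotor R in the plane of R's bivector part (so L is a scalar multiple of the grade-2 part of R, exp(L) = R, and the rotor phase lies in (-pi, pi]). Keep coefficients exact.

The scalar part of R is -1/2, so the principal-branch rotor phase is pinned; divide the bivector part by its sine to get the unit plane — L is the phase times that plane.
Concretely: cos(phase) = -1/2 gives phase = ±2*pi/3, and since phase/sin(phase) is even the sign is immaterial: L = (phase/sin(phase)) * <R>_2 = (4*sqrt(3)*pi/9) * <R>_2.
Answer: 946*pi/1011*γ12 - 48*pi/337*γ13 + 216*pi/337*γ23


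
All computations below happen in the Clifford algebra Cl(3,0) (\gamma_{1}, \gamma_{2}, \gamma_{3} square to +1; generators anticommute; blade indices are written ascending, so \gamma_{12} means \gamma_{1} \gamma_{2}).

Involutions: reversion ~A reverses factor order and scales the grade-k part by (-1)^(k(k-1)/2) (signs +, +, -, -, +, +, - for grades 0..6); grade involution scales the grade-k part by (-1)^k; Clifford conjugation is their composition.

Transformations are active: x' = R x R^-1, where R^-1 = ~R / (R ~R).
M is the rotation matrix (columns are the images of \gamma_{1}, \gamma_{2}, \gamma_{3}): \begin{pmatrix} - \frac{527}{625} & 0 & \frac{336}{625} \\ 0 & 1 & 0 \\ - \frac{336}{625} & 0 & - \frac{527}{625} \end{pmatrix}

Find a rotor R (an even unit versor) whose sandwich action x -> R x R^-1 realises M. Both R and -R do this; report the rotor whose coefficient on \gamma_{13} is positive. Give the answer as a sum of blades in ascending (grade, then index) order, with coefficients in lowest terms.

Method: write R = a + b12*\gamma_{12} + b13*\gamma_{13} + b23*\gamma_{23} with a^2 + b12^2 + b13^2 + b23^2 = 1 (so R^-1 = ~R). Expanding the columns R e_j ~R gives tr M = 4a^2 - 1 and, from the antisymmetric part, M21 - M12 = -4a*b12, M13 - M31 = 4a*b13, M32 - M23 = -4a*b23.
Here tr M = -\frac{429}{625}, so a^2 = (1 + tr M)/4 = \frac{49}{625} and a = ±\frac{7}{25}. Taking a = \frac{7}{25}: M21 - M12 = 0, M13 - M31 = \frac{672}{625}, M32 - M23 = 0, giving b12 = 0, b13 = \frac{24}{25}, b23 = 0, i.e. R = \frac{7}{25} + \frac{24}{25} \gamma_{13}.
Its \gamma_{13} coefficient is already positive.
Answer: \frac{7}{25} + \frac{24}{25} \gamma_{13}. Key observation: the double cover Spin(3) -> SO(3) sends R and -R to the same matrix (trace -\frac{429}{625} here), so the stated sign of the \gamma_{13} coefficient is what selects one sheet.


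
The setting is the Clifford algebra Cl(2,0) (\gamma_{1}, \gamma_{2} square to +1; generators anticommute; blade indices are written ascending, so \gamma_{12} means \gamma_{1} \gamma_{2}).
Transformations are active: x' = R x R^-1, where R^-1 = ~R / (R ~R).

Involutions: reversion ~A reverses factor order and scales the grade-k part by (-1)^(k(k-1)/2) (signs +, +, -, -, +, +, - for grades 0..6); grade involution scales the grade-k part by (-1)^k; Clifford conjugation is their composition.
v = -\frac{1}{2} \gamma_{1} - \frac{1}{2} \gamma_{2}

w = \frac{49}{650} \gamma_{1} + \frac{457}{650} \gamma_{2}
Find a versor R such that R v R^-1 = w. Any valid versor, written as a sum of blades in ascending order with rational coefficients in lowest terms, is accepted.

Key observation: q(v) = q(w) = \frac{1}{2} (sandwiches preserve the norm), so R = v + w = -\frac{138}{325} \gamma_{1} + \frac{66}{325} \gamma_{2} works whenever it is invertible — the component of v along it is kept and (v - w)/2 reverses, sending v to w.
Answer: -\frac{138}{325} \gamma_{1} + \frac{66}{325} \gamma_{2}


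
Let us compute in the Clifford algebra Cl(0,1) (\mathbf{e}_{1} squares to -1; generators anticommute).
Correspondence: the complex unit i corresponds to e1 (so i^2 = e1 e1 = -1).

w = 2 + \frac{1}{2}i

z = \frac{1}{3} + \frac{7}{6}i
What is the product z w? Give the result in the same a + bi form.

In blades: z = \frac{1}{3} + \frac{7}{6} e_{1}, w = 2 + \frac{1}{2} e_{1}.
Distribute z over w term by term (generator squares from the signature, products reordered to ascending indices): (\frac{1}{3})*w = \frac{2}{3} + \frac{1}{6} e_{1}; (\frac{7}{6} e_{1})*w = -\frac{7}{12} + \frac{7}{3} e_{1}.
Sum: \frac{1}{12} + \frac{5}{2} e_{1}; translating back through the correspondence:
Answer: \frac{1}{12} + \frac{5}{2}i


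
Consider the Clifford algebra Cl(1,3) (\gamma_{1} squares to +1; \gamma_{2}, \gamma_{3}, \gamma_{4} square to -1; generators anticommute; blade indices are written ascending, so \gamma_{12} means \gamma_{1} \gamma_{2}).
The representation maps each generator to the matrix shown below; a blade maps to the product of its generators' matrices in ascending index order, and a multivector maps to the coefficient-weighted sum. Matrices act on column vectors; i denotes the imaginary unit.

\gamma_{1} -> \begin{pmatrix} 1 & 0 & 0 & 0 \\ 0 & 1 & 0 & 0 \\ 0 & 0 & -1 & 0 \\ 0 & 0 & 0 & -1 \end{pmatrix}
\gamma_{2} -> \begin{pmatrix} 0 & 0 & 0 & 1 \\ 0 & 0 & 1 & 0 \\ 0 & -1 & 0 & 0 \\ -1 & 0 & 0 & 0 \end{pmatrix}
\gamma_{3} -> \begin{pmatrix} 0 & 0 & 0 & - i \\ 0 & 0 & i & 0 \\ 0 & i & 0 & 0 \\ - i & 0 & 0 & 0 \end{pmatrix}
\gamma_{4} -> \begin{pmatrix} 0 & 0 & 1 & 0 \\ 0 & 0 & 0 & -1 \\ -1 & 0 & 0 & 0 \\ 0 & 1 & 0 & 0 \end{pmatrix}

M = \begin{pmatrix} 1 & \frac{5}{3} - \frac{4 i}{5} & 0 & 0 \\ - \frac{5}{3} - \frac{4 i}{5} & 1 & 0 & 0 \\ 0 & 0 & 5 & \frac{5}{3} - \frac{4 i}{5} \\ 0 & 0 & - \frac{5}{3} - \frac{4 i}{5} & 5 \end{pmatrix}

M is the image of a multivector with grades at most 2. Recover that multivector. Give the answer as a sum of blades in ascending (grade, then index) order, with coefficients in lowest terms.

Method: the blade images are trace-orthogonal — tr(rho(e_A) rho(e_B)^-1) = 4 if A = B and 0 otherwise — and rho(e_A)^-1 = (e_A)^2 * rho(e_A) with (e_A)^2 = +1 or -1, so the coefficient of e_A in the preimage is (e_A)^2 * tr(M rho(e_A))/4.
Nonzero projections over blades of grade <= 2: 1: (1)^2 = +1, tr(M 1) = 12, coefficient 3; \gamma_{1}: (\gamma_{1})^2 = +1, tr(M rho(\gamma_{1})) = -8, coefficient -2; \gamma_{24}: (\gamma_{24})^2 = -1, tr(M rho(\gamma_{24})) = - \frac{20}{3}, coefficient \frac{5}{3}; \gamma_{34}: (\gamma_{34})^2 = -1, tr(M rho(\gamma_{34})) = - \frac{16}{5}, coefficient \frac{4}{5}. Every other blade of grade <= 2 projects to 0.
Answer: 3 - 2 \gamma_{1} + \frac{5}{3} \gamma_{24} + \frac{4}{5} \gamma_{34}


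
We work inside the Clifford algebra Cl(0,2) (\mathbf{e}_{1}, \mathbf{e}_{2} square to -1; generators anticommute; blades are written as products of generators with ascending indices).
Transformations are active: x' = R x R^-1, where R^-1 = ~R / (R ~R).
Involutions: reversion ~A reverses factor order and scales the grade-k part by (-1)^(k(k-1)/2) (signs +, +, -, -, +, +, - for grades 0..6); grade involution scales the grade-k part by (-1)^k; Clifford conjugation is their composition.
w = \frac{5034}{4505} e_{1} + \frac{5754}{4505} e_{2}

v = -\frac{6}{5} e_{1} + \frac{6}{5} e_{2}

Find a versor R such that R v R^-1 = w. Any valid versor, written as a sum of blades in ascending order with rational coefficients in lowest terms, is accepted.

Key observation: q(v) = q(w) = -\frac{72}{25} (sandwiches preserve the norm), so R = v + w = -\frac{372}{4505} e_{1} + \frac{2232}{901} e_{2} works whenever it is invertible — the component of v along it is kept and (v - w)/2 reverses, sending v to w.
Answer: -\frac{372}{4505} e_{1} + \frac{2232}{901} e_{2}


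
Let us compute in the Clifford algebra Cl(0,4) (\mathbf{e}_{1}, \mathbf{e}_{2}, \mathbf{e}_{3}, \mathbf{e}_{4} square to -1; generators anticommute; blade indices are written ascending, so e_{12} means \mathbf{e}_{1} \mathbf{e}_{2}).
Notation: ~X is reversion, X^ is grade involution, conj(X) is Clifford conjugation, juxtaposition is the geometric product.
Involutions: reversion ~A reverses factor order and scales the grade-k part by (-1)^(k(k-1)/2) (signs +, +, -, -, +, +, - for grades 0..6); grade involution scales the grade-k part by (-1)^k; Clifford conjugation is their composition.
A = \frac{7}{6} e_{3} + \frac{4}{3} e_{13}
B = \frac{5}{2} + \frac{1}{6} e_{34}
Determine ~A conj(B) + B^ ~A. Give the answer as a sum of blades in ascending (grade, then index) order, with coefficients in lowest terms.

first term: \frac{35}{12} e_{3} + \frac{7}{36} e_{4} - \frac{10}{3} e_{13} - \frac{2}{9} e_{14}
second term: \frac{35}{12} e_{3} + \frac{7}{36} e_{4} - \frac{10}{3} e_{13} - \frac{2}{9} e_{14}
Answer: \frac{35}{6} e_{3} + \frac{7}{18} e_{4} - \frac{20}{3} e_{13} - \frac{4}{9} e_{14}


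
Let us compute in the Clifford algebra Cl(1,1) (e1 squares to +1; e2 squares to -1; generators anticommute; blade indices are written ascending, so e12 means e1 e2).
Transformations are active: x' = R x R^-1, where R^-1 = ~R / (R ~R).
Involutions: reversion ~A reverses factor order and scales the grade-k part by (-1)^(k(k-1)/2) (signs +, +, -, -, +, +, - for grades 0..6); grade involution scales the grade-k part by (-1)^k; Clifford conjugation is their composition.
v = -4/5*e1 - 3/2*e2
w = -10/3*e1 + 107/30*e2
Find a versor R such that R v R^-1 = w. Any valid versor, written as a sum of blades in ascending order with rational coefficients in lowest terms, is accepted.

Construction: equal norms (both -161/100) license R = v + w = -62/15*e1 + 31/15*e2 — nothing changes along that direction, while (v - w)/2 changes sign, so v maps onto w.
Answer: -62/15*e1 + 31/15*e2


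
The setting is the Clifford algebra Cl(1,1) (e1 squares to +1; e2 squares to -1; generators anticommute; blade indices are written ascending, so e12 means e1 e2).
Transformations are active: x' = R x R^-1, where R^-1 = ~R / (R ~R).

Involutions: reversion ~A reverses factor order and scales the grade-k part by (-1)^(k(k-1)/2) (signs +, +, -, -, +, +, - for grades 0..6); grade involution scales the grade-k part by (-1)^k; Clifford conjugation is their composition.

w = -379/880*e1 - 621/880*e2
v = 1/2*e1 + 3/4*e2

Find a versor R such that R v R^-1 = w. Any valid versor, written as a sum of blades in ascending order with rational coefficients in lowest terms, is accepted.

Since q(v) = q(w) = -5/16, the sum R = v + w = 61/880*e1 + 39/880*e2 does the job whenever invertible.
Answer: 61/880*e1 + 39/880*e2


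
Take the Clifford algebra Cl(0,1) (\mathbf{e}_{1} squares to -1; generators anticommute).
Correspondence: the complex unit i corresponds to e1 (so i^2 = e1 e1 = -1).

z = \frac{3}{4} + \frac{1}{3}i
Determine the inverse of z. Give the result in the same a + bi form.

In blades: z = \frac{3}{4} + \frac{1}{3} e_{1}.
With qbar = \frac{3}{4} - \frac{1}{3} e_{1} (scalar fixed, mapped units negated), z qbar = \frac{97}{144} (the sum of squared coefficients), so z^-1 = qbar / (\frac{97}{144}) = \frac{108}{97} - \frac{48}{97} e_{1}; translating back:
Answer: \frac{108}{97} - \frac{48}{97}i


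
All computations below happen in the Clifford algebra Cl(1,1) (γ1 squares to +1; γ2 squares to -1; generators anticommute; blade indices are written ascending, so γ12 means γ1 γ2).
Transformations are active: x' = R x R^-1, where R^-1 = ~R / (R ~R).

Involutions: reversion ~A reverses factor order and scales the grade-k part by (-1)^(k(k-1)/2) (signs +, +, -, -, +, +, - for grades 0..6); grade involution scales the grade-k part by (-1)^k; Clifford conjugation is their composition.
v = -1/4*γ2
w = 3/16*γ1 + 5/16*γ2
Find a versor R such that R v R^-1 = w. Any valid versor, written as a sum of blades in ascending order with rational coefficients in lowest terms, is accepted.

Equal squares first: v^2 = w^2 = -1/16. Then v + w = 3/16*γ1 + 1/16*γ2 is a versor taking v to w, provided it is invertible.
Answer: 3/16*γ1 + 1/16*γ2


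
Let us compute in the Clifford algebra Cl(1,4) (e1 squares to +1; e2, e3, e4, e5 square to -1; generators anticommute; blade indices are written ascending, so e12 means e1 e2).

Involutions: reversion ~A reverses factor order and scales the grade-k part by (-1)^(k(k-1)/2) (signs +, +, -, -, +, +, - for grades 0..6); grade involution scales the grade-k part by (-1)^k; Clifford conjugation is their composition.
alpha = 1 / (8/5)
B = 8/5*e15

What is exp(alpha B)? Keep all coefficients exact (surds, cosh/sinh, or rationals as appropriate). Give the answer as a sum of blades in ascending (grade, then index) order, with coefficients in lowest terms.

B^2 = (8/5)^2*(e15)^2 = 64/25*(+1) = 64/25 (a basis 2-blade squares to minus the product of its generators' squares).
B^2 = 64/25 — the positive square puts this in the hyperbolic regime; l = 8/5, alpha*l = 1, so exp(alpha B) = cosh(1) + (sinh(1)/(8/5))*B = cosh(1) + (5*sinh(1)/8)*B.
Answer: cosh(1) + sinh(1)*e15


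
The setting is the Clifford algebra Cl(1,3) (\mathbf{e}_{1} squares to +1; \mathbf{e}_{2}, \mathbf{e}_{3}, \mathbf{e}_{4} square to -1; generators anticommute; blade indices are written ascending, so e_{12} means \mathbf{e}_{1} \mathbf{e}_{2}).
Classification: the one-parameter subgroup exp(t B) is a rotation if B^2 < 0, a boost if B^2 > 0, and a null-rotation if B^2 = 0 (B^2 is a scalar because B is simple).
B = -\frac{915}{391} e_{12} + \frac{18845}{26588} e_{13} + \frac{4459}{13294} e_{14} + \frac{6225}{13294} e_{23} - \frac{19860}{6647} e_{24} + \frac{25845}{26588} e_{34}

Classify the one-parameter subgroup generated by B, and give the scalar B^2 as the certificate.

B^2 term by term: the squares give (-\frac{915}{391})^2*(e_{12})^2 + (\frac{18845}{26588})^2*(e_{13})^2 + (\frac{4459}{13294})^2*(e_{14})^2 + (\frac{6225}{13294})^2*(e_{23})^2 + (-\frac{19860}{6647})^2*(e_{24})^2 + (\frac{25845}{26588})^2*(e_{34})^2 = \frac{837225}{152881}*(+1) + \frac{355134025}{706921744}*(+1) + \frac{19882681}{176730436}*(+1) + \frac{38750625}{176730436}*(-1) + \frac{394419600}{44182609}*(-1) + \frac{667964025}{706921744}*(-1) = -4 (each basis 2-blade squares to minus the product of its generators' squares); cross terms between blades sharing an index anticommute and cancel; the commuting (index-disjoint) pairs give grade-4 terms 2*c*c'*(blade product), which cancel blade by blade — e_{1234}: -\frac{23648175}{5197954} + \frac{187130850}{44182609} + \frac{27757275}{88365218} = 0 — confirming B is simple. So B^2 = -4.
Answer: rotation, certificate B^2 = -4. Check the certificate: B^2 = -4, and that sign is decisive whatever form B takes.


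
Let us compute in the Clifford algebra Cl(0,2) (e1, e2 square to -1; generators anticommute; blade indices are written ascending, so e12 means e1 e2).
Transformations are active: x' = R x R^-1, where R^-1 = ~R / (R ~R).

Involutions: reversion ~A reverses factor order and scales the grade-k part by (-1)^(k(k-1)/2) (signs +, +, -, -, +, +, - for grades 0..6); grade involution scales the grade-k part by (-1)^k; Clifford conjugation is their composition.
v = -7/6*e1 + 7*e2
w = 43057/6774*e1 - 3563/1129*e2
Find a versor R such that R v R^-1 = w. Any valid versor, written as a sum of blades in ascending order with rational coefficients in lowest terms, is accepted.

Here q(v) = q(w) = -1813/36; the classical choice R = v + w = 5859/1129*e1 + 4340/1129*e2 then realises v -> w under the sandwich.
Answer: 5859/1129*e1 + 4340/1129*e2


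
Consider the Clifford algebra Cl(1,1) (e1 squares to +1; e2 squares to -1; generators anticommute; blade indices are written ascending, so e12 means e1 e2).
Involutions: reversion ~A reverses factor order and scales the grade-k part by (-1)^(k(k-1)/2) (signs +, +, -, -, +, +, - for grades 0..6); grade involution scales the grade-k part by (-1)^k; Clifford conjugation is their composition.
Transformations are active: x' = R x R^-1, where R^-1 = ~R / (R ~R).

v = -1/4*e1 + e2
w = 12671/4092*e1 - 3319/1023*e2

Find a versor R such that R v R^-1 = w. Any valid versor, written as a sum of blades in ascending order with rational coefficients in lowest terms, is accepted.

The midline construction: v and w both square to -15/16, so reflecting in their sum 2912/1023*e1 - 2296/1023*e2 exchanges them.
Answer: 2912/1023*e1 - 2296/1023*e2


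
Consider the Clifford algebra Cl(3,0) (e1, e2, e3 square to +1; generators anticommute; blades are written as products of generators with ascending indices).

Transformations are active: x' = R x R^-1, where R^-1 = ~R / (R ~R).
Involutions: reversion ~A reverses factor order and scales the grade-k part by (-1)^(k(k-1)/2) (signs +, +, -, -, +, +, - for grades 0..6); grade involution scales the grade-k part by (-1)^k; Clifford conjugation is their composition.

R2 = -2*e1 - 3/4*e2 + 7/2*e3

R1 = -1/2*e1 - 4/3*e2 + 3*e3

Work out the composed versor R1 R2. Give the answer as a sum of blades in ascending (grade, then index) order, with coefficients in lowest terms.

Distribute over the terms of R1 (each basis-blade product reordered to ascending indices, repeated generators contracted through their squares):
(-1/2*e1) R2 = 1 + 3/8*e1 e2 - 7/4*e1 e3
(-4/3*e2) R2 = 1 - 8/3*e1 e2 - 14/3*e2 e3
(3*e3) R2 = 21/2 + 6*e1 e3 + 9/4*e2 e3
Summing the partial products and collecting blades:
Answer: 25/2 - 55/24*e1 e2 + 17/4*e1 e3 - 29/12*e2 e3


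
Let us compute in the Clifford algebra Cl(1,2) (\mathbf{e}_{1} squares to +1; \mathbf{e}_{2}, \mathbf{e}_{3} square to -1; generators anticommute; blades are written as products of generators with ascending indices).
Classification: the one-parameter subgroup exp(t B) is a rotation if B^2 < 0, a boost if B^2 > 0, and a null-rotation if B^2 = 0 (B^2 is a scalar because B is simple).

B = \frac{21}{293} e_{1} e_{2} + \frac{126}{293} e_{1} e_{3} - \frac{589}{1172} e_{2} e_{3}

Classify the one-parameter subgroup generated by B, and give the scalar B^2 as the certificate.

B^2 term by term: the squares give (\frac{21}{293})^2*(e_{1} e_{2})^2 + (\frac{126}{293})^2*(e_{1} e_{3})^2 + (-\frac{589}{1172})^2*(e_{2} e_{3})^2 = \frac{441}{85849}*(+1) + \frac{15876}{85849}*(+1) + \frac{346921}{1373584}*(-1) = -\frac{1}{16} (each basis 2-blade squares to minus the product of its generators' squares); cross terms between blades sharing an index anticommute and cancel. So B^2 = -\frac{1}{16}.
Answer: rotation, certificate B^2 = -\frac{1}{16}. Certificate logic: -\frac{1}{16} is a conjugation-invariant scalar, so its sign fixes rotation versus boost versus null-rotation outright.


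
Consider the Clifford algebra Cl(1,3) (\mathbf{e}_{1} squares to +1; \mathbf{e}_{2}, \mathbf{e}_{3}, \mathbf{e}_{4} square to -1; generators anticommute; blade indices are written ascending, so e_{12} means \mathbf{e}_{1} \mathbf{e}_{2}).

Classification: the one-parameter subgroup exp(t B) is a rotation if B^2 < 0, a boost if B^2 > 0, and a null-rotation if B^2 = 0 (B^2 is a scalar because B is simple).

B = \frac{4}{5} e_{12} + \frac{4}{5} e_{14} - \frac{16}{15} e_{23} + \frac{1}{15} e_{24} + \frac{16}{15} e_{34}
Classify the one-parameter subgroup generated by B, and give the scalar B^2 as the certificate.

B^2 term by term: the squares give (\frac{4}{5})^2*(e_{12})^2 + (\frac{4}{5})^2*(e_{14})^2 + (-\frac{16}{15})^2*(e_{23})^2 + (\frac{1}{15})^2*(e_{24})^2 + (\frac{16}{15})^2*(e_{34})^2 = \frac{16}{25}*(+1) + \frac{16}{25}*(+1) + \frac{256}{225}*(-1) + \frac{1}{225}*(-1) + \frac{256}{225}*(-1) = -1 (each basis 2-blade squares to minus the product of its generators' squares); cross terms between blades sharing an index anticommute and cancel; the commuting (index-disjoint) pairs give grade-4 terms 2*c*c'*(blade product), which cancel blade by blade — e_{1234}: \frac{128}{75} - \frac{128}{75} = 0 — confirming B is simple. So B^2 = -1.
Answer: rotation, certificate B^2 = -1. No conjugation can change B^2 = -1; the sign gives the class.


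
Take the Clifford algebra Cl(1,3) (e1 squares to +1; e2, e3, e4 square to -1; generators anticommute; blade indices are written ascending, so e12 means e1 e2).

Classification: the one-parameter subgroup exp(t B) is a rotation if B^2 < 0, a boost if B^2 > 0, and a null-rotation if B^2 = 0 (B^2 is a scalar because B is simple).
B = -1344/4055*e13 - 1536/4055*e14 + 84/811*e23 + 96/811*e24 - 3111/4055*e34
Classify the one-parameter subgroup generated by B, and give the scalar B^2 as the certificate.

B^2 term by term: the squares give (-1344/4055)^2*(e13)^2 + (-1536/4055)^2*(e14)^2 + (84/811)^2*(e23)^2 + (96/811)^2*(e24)^2 + (-3111/4055)^2*(e34)^2 = 1806336/16443025*(+1) + 2359296/16443025*(+1) + 7056/657721*(-1) + 9216/657721*(-1) + 9678321/16443025*(-1) = -9/25 (each basis 2-blade squares to minus the product of its generators' squares); cross terms between blades sharing an index anticommute and cancel; the commuting (index-disjoint) pairs give grade-4 terms 2*c*c'*(blade product), which cancel blade by blade — e1234: 258048/3288605 - 258048/3288605 = 0 — confirming B is simple. So B^2 = -9/25.
Answer: rotation, certificate B^2 = -9/25. The invariant at work: B^2 = -9/25 is unchanged by conjugation, hence its sign classifies the subgroup whatever basis B is written in.


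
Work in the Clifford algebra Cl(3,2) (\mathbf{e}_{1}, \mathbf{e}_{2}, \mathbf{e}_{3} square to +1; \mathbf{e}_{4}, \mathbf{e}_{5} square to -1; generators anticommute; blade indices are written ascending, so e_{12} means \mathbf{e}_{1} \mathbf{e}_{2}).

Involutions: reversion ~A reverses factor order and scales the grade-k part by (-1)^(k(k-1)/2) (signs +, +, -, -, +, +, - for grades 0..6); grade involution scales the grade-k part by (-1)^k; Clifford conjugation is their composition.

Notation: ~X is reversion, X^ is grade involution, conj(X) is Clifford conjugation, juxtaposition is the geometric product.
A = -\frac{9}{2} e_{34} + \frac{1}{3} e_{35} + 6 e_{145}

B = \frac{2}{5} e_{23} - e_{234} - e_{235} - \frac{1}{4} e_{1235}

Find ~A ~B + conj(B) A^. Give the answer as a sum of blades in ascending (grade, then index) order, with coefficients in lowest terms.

first term: \frac{25}{6} e_{2} + \frac{1}{12} e_{12} + \frac{9}{5} e_{24} - \frac{2}{15} e_{25} - \frac{3}{2} e_{234} - \frac{29}{6} e_{245} + 6 e_{1234} - 6 e_{1235} + \frac{9}{8} e_{1245} + \frac{12}{5} e_{12345}
second term: \frac{25}{6} e_{2} - \frac{1}{12} e_{12} + \frac{9}{5} e_{24} - \frac{2}{15} e_{25} - \frac{3}{2} e_{234} + \frac{29}{6} e_{245} - 6 e_{1234} + 6 e_{1235} + \frac{9}{8} e_{1245} + \frac{12}{5} e_{12345}
Answer: \frac{25}{3} e_{2} + \frac{18}{5} e_{24} - \frac{4}{15} e_{25} - 3 e_{234} + \frac{9}{4} e_{1245} + \frac{24}{5} e_{12345}


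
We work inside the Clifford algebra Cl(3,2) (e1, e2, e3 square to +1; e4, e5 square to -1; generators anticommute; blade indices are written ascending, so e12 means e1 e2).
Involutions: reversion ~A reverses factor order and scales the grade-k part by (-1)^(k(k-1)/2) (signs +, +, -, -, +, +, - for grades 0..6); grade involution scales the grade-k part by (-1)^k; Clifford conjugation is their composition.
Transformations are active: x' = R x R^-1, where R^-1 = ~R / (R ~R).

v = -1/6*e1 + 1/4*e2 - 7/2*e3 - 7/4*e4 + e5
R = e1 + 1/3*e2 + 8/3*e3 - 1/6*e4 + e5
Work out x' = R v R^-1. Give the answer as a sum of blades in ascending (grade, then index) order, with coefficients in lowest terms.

~R = e1 + 1/3*e2 + 8/3*e3 - 1/6*e4 + e5, and R ~R = 259/36, so R^-1 = ~R / (259/36).
R v = -257/24 + 11/36*e12 - 55/18*e13 - 16/9*e14 + 7/6*e15 - 11/6*e23 - 13/24*e24 + 1/12*e25 - 21/4*e34 + 37/6*e35 + 19/12*e45
Answer: -4367/1554*e1 - 1287/1036*e2 - 2299/518*e3 + 2327/1036*e4 - 1030/259*e5


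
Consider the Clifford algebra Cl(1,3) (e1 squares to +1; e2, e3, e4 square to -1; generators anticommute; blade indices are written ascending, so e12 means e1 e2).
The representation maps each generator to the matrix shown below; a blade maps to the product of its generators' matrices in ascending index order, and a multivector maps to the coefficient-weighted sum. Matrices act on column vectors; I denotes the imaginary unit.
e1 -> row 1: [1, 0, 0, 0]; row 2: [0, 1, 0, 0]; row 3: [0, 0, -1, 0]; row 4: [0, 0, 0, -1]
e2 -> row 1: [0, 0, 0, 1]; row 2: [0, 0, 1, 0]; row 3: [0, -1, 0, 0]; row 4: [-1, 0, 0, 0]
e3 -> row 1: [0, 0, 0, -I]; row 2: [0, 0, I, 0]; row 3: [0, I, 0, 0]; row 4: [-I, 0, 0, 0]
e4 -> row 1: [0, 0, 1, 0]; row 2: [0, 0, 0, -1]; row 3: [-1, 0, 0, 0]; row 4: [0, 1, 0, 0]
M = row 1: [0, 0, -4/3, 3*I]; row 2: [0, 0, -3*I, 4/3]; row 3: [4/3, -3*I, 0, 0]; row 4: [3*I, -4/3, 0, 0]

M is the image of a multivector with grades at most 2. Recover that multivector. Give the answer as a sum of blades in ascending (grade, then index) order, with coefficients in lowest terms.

Method: the blade images are trace-orthogonal — tr(rho(e_A) rho(e_B)^-1) = 4 if A = B and 0 otherwise — and rho(e_A)^-1 = (e_A)^2 * rho(e_A) with (e_A)^2 = +1 or -1, so the coefficient of e_A in the preimage is (e_A)^2 * tr(M rho(e_A))/4.
Nonzero projections over blades of grade <= 2: e3: (e3)^2 = -1, tr(M rho(e3)) = 12, coefficient -3; e4: (e4)^2 = -1, tr(M rho(e4)) = 16/3, coefficient -4/3. Every other blade of grade <= 2 projects to 0.
Answer: -3*e3 - 4/3*e4


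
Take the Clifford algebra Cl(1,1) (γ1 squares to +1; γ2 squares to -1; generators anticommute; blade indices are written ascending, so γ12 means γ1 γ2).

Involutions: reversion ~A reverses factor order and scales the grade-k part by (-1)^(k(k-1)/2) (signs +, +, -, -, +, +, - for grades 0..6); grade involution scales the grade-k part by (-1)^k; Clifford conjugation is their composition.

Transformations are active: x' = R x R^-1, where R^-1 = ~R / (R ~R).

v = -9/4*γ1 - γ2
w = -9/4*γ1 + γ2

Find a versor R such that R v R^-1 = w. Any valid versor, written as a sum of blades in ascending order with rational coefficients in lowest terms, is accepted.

Key observation: q(v) = q(w) = 65/16 (sandwiches preserve the norm), so R = v + w = -9/2*γ1 works whenever it is invertible — the component of v along it is kept and (v - w)/2 reverses, sending v to w.
Answer: -9/2*γ1


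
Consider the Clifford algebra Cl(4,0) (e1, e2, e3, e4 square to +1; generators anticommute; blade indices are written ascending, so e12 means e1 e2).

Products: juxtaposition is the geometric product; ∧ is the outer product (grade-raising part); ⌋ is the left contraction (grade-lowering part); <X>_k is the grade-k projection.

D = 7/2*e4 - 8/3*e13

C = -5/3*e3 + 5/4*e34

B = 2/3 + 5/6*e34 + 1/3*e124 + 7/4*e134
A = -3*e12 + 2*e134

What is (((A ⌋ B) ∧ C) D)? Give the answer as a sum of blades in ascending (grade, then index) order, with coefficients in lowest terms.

step 1: -7/2 + e4
step 2: 35/6*e3 - 65/24*e34
step 3: 140/9*e1 - 455/48*e3 - 65/9*e14 + 245/12*e34
Answer: 140/9*e1 - 455/48*e3 - 65/9*e14 + 245/12*e34


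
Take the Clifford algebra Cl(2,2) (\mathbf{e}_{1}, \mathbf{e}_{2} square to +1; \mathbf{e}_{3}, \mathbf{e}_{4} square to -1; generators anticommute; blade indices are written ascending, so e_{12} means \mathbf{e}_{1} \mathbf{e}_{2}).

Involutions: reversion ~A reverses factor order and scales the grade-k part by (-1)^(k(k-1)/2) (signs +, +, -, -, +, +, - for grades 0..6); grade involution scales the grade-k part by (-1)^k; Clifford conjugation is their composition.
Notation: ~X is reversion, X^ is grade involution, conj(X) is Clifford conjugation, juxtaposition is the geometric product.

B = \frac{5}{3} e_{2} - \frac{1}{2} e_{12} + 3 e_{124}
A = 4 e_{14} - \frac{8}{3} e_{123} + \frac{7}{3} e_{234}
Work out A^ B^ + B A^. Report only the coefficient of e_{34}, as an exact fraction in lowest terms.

first term: 12 e_{2} + \frac{4}{3} e_{3} + \frac{103}{9} e_{13} - 2 e_{24} + \frac{107}{9} e_{34} + \frac{20}{3} e_{124} - \frac{7}{6} e_{134}
second term: -12 e_{2} + \frac{4}{3} e_{3} + \frac{23}{9} e_{13} + 2 e_{24} + \frac{37}{9} e_{34} - \frac{20}{3} e_{124} + \frac{7}{6} e_{134}
Answer: 16


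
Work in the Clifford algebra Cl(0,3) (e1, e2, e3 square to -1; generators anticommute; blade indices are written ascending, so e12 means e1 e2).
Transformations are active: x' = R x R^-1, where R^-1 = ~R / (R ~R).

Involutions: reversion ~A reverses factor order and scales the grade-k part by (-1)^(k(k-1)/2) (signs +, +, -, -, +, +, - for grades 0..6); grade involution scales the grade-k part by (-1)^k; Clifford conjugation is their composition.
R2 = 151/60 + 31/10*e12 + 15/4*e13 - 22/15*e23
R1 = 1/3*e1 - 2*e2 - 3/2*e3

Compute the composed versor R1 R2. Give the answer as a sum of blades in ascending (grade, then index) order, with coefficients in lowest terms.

Distribute over the terms of R1 (each basis-blade product reordered to ascending indices, repeated generators contracted through their squares):
(1/3*e1) R2 = 151/180*e1 - 31/30*e2 - 5/4*e3 - 22/45*e123
(-2*e2) R2 = -31/5*e1 - 151/30*e2 - 44/15*e3 + 15/2*e123
(-3/2*e3) R2 = -45/8*e1 + 11/5*e2 - 151/40*e3 - 93/20*e123
Summing the partial products and collecting blades:
Answer: -791/72*e1 - 58/15*e2 - 191/24*e3 + 85/36*e123


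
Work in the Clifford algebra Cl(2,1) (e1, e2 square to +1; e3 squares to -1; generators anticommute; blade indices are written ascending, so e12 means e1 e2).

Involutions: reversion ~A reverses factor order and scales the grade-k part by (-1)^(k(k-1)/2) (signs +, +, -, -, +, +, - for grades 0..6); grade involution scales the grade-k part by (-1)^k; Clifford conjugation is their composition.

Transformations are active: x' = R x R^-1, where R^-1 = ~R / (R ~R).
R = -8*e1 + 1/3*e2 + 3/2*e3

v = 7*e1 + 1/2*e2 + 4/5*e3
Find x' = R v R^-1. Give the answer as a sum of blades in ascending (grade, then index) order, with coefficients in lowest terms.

~R = -8*e1 + 1/3*e2 + 3/2*e3, and R ~R = 2227/36, so R^-1 = ~R / (2227/36).
R v = -1711/30 - 19/3*e12 - 169/10*e13 - 29/60*e23
Answer: 86311/11135*e1 - 24823/22270*e2 - 39706/11135*e3
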